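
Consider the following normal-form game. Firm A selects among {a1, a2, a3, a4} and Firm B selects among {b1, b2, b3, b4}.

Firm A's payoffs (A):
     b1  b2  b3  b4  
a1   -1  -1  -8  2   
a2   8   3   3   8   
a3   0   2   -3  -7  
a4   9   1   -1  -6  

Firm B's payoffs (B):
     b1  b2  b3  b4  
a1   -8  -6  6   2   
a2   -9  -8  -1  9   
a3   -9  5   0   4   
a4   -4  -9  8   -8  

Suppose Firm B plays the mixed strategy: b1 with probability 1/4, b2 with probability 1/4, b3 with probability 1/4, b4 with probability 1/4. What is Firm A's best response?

Compute Firm A's expected payoff from each pure strategy against the given mix.
a1: (1/4)·(-1) + (1/4)·(-1) + (1/4)·(-8) + (1/4)·2 = -2
a2: (1/4)·8 + (1/4)·3 + (1/4)·3 + (1/4)·8 = 11/2
a3: (1/4)·0 + (1/4)·2 + (1/4)·(-3) + (1/4)·(-7) = -2
a4: (1/4)·9 + (1/4)·1 + (1/4)·(-1) + (1/4)·(-6) = 3/4
Highest expected payoff is 11/2, from a2.

a2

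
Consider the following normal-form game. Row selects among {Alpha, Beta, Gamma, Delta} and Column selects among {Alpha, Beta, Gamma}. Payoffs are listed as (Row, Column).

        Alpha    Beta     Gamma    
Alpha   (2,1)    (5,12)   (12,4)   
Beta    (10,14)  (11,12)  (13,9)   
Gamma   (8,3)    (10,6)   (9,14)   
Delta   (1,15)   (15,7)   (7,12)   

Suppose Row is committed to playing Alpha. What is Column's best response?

Beta

With Row fixed at Alpha, Column's payoffs are: Alpha → 1, Beta → 12, Gamma → 4.
The maximum is 12, achieved by Beta.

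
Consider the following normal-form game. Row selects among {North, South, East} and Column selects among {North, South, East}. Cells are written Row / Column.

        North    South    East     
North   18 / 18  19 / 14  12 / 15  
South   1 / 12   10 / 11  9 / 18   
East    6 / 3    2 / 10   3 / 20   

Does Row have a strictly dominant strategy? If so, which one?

A strategy is strictly dominant if it gives Row a strictly higher payoff than every other strategy, against every choice by the opponent.
North strictly dominates: vs North: 18 > each of {1, 6}; vs South: 19 > each of {10, 2}; vs East: 12 > each of {9, 3}.

North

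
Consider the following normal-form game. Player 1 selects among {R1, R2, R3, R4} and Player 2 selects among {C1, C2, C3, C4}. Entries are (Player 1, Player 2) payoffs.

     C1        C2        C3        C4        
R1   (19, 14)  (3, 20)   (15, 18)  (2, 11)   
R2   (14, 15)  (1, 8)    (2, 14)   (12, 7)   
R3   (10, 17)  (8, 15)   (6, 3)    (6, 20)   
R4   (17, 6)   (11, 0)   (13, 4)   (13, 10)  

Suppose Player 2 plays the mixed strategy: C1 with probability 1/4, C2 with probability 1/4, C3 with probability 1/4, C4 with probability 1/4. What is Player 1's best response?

R4

Compute Player 1's expected payoff from each pure strategy against the given mix.
R1: (1/4)·19 + (1/4)·3 + (1/4)·15 + (1/4)·2 = 39/4
R2: (1/4)·14 + (1/4)·1 + (1/4)·2 + (1/4)·12 = 29/4
R3: (1/4)·10 + (1/4)·8 + (1/4)·6 + (1/4)·6 = 15/2
R4: (1/4)·17 + (1/4)·11 + (1/4)·13 + (1/4)·13 = 27/2
Highest expected payoff is 27/2, from R4.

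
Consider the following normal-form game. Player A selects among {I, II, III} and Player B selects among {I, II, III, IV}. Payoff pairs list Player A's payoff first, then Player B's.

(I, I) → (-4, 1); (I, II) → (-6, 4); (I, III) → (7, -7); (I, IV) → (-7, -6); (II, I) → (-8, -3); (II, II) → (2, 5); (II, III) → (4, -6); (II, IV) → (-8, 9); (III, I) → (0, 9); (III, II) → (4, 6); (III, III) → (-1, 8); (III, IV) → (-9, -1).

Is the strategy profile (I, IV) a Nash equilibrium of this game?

Holding Player B at IV: Player A gets -7 from I, versus -8 from II, -9 from III. No profitable deviation for Player A.
Holding Player A at I: Player B gets -6 from IV but could get 4 by switching to II. Player B has a profitable deviation.

No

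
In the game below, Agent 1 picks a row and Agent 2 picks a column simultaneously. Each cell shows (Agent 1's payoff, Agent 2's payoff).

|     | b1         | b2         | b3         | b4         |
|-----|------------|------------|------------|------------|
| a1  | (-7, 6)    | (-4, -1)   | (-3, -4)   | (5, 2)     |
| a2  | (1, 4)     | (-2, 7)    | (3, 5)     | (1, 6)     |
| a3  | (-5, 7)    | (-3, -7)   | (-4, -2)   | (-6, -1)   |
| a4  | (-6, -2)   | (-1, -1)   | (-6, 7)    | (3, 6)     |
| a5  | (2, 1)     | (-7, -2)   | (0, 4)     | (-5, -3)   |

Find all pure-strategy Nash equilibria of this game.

No pure-strategy Nash equilibrium

Find each player's best response to every opponent strategy; NE are the intersections.
Agent 1's best responses — vs b1: a5 (payoff 2); vs b2: a4 (payoff -1); vs b3: a2 (payoff 3); vs b4: a1 (payoff 5).
Agent 2's best responses — vs a1: b1 (payoff 6); vs a2: b2 (payoff 7); vs a3: b1 (payoff 7); vs a4: b3 (payoff 7); vs a5: b3 (payoff 4).
No cell has both players best-responding. For instance, Agent 1's best reply to b2 is a4, but against a4 Agent 2 prefers b3 over b2.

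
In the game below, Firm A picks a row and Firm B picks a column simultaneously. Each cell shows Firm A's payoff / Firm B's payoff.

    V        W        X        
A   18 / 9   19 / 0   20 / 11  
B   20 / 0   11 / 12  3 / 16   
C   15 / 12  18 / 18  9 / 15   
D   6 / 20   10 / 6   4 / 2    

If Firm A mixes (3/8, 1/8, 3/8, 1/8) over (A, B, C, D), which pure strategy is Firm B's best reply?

Firm B's best reply maximizes expected payoff against the mix.
V: (3/8)·9 + (1/8)·0 + (3/8)·12 + (1/8)·20 = 83/8
W: (3/8)·0 + (1/8)·12 + (3/8)·18 + (1/8)·6 = 9
X: (3/8)·11 + (1/8)·16 + (3/8)·15 + (1/8)·2 = 12
Highest expected payoff is 12, from X.

X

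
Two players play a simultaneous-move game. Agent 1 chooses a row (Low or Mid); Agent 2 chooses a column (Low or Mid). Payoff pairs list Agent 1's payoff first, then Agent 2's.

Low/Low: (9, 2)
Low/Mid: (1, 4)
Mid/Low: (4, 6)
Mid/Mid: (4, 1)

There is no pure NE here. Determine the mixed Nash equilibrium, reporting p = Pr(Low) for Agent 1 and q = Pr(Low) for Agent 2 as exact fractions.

In a mixed NE each player is indifferent between their pure strategies, so the opponent's mix sets the indifference.
Agent 2 indifferent between Low and Mid: p·2 + (1−p)·6 = p·4 + (1−p)·1 ⟹ 6 + (-4)p = 1 + 3p ⟹ p = 5/7.
Agent 1 indifferent between Low and Mid: q·9 + (1−q)·1 = q·4 + (1−q)·4 ⟹ 1 + 8q = 4 + 0q ⟹ q = 3/8.

p = 5/7, q = 3/8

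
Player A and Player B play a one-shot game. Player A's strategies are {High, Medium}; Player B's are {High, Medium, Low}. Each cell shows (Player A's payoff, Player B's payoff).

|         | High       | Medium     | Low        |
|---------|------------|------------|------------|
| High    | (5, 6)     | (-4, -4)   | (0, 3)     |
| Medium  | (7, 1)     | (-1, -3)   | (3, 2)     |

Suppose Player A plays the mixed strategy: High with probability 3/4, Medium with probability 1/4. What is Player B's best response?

Compute Player B's expected payoff from each pure strategy against the given mix.
High: (3/4)·6 + (1/4)·1 = 19/4
Medium: (3/4)·(-4) + (1/4)·(-3) = -15/4
Low: (3/4)·3 + (1/4)·2 = 11/4
Highest expected payoff is 19/4, from High.

High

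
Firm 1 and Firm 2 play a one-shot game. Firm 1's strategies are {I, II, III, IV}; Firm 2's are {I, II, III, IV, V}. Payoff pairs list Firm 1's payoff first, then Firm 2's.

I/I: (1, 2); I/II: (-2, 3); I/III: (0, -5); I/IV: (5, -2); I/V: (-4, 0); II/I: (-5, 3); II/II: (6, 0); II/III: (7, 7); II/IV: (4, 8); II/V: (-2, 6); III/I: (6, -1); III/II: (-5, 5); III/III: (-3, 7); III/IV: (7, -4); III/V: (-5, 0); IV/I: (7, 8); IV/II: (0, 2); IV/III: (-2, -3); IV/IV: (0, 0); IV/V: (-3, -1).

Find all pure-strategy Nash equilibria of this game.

(IV, I)

Find each player's best response to every opponent strategy; NE are the intersections.
Firm 1's best responses — vs I: IV (payoff 7); vs II: II (payoff 6); vs III: II (payoff 7); vs IV: III (payoff 7); vs V: II (payoff -2).
Firm 2's best responses — vs I: II (payoff 3); vs II: IV (payoff 8); vs III: III (payoff 7); vs IV: I (payoff 8).
The only mutual best response is (IV, I); neither player gains by switching there.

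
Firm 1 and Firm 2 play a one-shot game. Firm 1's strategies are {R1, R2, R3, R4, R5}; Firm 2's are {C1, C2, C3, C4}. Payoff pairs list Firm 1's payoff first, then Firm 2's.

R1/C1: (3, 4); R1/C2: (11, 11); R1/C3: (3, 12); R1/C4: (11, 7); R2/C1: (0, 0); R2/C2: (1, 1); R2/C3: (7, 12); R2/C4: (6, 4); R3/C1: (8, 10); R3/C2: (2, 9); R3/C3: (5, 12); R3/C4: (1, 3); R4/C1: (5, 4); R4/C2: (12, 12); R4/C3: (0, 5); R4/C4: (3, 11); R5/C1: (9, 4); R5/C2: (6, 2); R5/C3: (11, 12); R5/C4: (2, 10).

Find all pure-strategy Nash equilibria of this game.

(R4, C2) and (R5, C3)

Check mutual best responses: a cell is a NE iff neither player can gain by unilaterally deviating.
Firm 1's best responses — vs C1: R5 (payoff 9); vs C2: R4 (payoff 12); vs C3: R5 (payoff 11); vs C4: R1 (payoff 11).
Firm 2's best responses — vs R1: C3 (payoff 12); vs R2: C3 (payoff 12); vs R3: C3 (payoff 12); vs R4: C2 (payoff 12); vs R5: C3 (payoff 12).
Mutual best responses occur at (R4, C2) and (R5, C3); at each, neither player gains by switching.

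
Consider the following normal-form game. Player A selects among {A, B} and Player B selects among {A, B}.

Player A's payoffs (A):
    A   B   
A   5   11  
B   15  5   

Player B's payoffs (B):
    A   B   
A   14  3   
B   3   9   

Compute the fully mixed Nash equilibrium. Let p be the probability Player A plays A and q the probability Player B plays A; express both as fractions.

p = 6/17, q = 3/8

In a mixed NE each player is indifferent between their pure strategies, so the opponent's mix sets the indifference.
Player B indifferent between A and B: p·14 + (1−p)·3 = p·3 + (1−p)·9 ⟹ 3 + 11p = 9 + (-6)p ⟹ p = 6/17.
Player A indifferent between A and B: q·5 + (1−q)·11 = q·15 + (1−q)·5 ⟹ 11 + (-6)q = 5 + 10q ⟹ q = 3/8.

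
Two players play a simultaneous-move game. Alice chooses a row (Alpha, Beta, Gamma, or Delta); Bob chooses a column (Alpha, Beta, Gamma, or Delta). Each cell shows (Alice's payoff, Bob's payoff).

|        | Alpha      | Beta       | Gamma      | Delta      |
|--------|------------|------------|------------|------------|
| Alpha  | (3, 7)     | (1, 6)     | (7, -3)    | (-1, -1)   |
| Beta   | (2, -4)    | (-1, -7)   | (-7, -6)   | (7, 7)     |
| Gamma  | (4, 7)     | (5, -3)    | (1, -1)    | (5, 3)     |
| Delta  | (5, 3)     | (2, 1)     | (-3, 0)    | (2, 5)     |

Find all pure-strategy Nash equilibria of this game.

(Beta, Delta)

Check mutual best responses: a cell is a NE iff neither player can gain by unilaterally deviating.
Alice's best responses — vs Alpha: Delta (payoff 5); vs Beta: Gamma (payoff 5); vs Gamma: Alpha (payoff 7); vs Delta: Beta (payoff 7).
Bob's best responses — vs Alpha: Alpha (payoff 7); vs Beta: Delta (payoff 7); vs Gamma: Alpha (payoff 7); vs Delta: Delta (payoff 5).
The only mutual best response is (Beta, Delta); neither player gains by switching there.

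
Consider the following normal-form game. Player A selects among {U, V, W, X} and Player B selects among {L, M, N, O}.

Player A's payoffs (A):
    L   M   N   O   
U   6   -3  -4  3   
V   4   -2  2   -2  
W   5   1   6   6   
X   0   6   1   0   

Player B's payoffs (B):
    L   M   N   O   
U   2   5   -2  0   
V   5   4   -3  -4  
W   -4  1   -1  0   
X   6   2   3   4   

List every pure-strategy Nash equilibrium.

A profile is a Nash equilibrium when each player is best-responding to the other.
Player A's best responses — vs L: U (payoff 6); vs M: X (payoff 6); vs N: W (payoff 6); vs O: W (payoff 6).
Player B's best responses — vs U: M (payoff 5); vs V: L (payoff 5); vs W: M (payoff 1); vs X: L (payoff 6).
No cell has both players best-responding. For instance, Player A's best reply to M is X, but against X Player B prefers L over M.

There is no pure-strategy Nash equilibrium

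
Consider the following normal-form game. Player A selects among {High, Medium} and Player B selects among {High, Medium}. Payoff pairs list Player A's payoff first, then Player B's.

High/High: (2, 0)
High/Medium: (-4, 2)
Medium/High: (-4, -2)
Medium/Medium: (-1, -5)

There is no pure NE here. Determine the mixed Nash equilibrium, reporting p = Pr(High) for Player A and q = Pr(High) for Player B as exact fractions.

p = 3/5, q = 1/3

Each player's mixing probability is pinned down by making the *other* player indifferent.
Player B indifferent between High and Medium: p·0 + (1−p)·(-2) = p·2 + (1−p)·(-5) ⟹ (-2) + 2p = (-5) + 7p ⟹ p = 3/5.
Player A indifferent between High and Medium: q·2 + (1−q)·(-4) = q·(-4) + (1−q)·(-1) ⟹ (-4) + 6q = (-1) + (-3)q ⟹ q = 1/3.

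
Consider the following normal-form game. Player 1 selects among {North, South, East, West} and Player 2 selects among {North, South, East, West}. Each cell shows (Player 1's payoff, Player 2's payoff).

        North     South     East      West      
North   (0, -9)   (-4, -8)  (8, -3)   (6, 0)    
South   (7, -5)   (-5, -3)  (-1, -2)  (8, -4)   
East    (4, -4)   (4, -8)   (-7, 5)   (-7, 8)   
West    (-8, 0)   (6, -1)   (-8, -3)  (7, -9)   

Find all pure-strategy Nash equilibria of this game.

No pure-strategy Nash equilibrium

Check mutual best responses: a cell is a NE iff neither player can gain by unilaterally deviating.
Player 1's best responses — vs North: South (payoff 7); vs South: West (payoff 6); vs East: North (payoff 8); vs West: South (payoff 8).
Player 2's best responses — vs North: West (payoff 0); vs South: East (payoff -2); vs East: West (payoff 8); vs West: North (payoff 0).
No cell has both players best-responding. For instance, Player 1's best reply to South is West, but against West Player 2 prefers North over South.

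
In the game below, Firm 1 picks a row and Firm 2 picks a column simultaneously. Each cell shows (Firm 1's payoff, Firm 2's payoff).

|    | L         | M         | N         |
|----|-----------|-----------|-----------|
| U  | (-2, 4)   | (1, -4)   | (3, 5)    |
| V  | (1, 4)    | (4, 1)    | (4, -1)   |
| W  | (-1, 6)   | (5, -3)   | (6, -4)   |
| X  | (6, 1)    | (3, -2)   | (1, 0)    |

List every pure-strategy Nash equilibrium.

(X, L)

Check mutual best responses: a cell is a NE iff neither player can gain by unilaterally deviating.
Firm 1's best responses — vs L: X (payoff 6); vs M: W (payoff 5); vs N: W (payoff 6).
Firm 2's best responses — vs U: N (payoff 5); vs V: L (payoff 4); vs W: L (payoff 6); vs X: L (payoff 1).
The only mutual best response is (X, L); neither player gains by switching there.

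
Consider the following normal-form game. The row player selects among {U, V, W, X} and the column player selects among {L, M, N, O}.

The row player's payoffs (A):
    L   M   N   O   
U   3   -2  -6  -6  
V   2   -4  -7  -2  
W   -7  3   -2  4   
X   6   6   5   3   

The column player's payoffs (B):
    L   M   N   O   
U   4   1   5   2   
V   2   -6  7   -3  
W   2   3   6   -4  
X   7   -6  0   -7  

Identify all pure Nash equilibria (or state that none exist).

(X, L)

A profile is a Nash equilibrium when each player is best-responding to the other.
The row player's best responses — vs L: X (payoff 6); vs M: X (payoff 6); vs N: X (payoff 5); vs O: W (payoff 4).
The column player's best responses — vs U: N (payoff 5); vs V: N (payoff 7); vs W: N (payoff 6); vs X: L (payoff 7).
The only mutual best response is (X, L); neither player gains by switching there.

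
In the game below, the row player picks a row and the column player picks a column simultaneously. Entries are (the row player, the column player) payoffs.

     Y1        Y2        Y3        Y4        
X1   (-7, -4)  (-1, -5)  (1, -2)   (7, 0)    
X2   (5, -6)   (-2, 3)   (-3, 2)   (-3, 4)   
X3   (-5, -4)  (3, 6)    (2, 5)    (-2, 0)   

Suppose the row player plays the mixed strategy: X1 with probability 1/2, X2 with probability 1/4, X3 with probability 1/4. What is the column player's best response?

Compute the column player's expected payoff from each pure strategy against the given mix.
Y1: (1/2)·(-4) + (1/4)·(-6) + (1/4)·(-4) = -9/2
Y2: (1/2)·(-5) + (1/4)·3 + (1/4)·6 = -1/4
Y3: (1/2)·(-2) + (1/4)·2 + (1/4)·5 = 3/4
Y4: (1/2)·0 + (1/4)·4 + (1/4)·0 = 1
Highest expected payoff is 1, from Y4.

Y4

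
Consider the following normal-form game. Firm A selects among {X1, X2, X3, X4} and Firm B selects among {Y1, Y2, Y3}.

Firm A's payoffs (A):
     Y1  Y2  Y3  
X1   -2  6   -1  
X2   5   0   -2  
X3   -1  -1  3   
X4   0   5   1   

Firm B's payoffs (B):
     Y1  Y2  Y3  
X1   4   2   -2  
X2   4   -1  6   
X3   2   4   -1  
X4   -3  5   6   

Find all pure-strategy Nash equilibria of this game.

There is no pure-strategy Nash equilibrium

Check mutual best responses: a cell is a NE iff neither player can gain by unilaterally deviating.
Firm A's best responses — vs Y1: X2 (payoff 5); vs Y2: X1 (payoff 6); vs Y3: X3 (payoff 3).
Firm B's best responses — vs X1: Y1 (payoff 4); vs X2: Y3 (payoff 6); vs X3: Y2 (payoff 4); vs X4: Y3 (payoff 6).
No cell has both players best-responding. For instance, Firm A's best reply to Y3 is X3, but against X3 Firm B prefers Y2 over Y3.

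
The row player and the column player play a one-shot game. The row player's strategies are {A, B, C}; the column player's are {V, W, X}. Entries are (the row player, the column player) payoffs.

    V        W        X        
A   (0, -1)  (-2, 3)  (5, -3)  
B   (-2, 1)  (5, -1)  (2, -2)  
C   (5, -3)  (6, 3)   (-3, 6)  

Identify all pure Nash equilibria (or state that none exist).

A profile is a Nash equilibrium when each player is best-responding to the other.
The row player's best responses — vs V: C (payoff 5); vs W: C (payoff 6); vs X: A (payoff 5).
The column player's best responses — vs A: W (payoff 3); vs B: V (payoff 1); vs C: X (payoff 6).
No cell has both players best-responding. For instance, the row player's best reply to V is C, but against C the column player prefers X over V.

None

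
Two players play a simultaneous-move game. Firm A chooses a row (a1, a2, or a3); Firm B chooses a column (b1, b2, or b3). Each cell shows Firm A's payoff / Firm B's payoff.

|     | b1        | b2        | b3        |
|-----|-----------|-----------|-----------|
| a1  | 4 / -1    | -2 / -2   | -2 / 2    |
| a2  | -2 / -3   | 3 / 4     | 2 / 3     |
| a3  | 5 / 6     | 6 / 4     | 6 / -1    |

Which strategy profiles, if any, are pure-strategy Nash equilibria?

A profile is a Nash equilibrium when each player is best-responding to the other.
Firm A's best responses — vs b1: a3 (payoff 5); vs b2: a3 (payoff 6); vs b3: a3 (payoff 6).
Firm B's best responses — vs a1: b3 (payoff 2); vs a2: b2 (payoff 4); vs a3: b1 (payoff 6).
The only mutual best response is (a3, b1); neither player gains by switching there.

(a3, b1)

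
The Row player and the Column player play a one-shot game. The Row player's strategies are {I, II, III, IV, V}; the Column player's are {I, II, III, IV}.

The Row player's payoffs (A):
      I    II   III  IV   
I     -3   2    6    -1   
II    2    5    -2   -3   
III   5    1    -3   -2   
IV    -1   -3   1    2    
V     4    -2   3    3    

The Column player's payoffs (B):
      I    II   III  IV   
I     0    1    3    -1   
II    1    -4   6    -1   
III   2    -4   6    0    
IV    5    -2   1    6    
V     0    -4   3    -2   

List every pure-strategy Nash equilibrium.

A profile is a Nash equilibrium when each player is best-responding to the other.
The Row player's best responses — vs I: III (payoff 5); vs II: II (payoff 5); vs III: I (payoff 6); vs IV: V (payoff 3).
The Column player's best responses — vs I: III (payoff 3); vs II: III (payoff 6); vs III: III (payoff 6); vs IV: IV (payoff 6); vs V: III (payoff 3).
The only mutual best response is (I, III); neither player gains by switching there.

(I, III)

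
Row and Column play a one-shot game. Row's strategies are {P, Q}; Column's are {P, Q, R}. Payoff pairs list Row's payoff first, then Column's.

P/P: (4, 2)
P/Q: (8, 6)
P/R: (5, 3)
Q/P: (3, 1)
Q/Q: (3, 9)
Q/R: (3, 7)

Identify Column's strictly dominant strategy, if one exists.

Q

Check whether one of Column's strategies beats all alternatives regardless of what the opponent does.
Q strictly dominates: vs P: 6 > each of {2, 3}; vs Q: 9 > each of {1, 7}.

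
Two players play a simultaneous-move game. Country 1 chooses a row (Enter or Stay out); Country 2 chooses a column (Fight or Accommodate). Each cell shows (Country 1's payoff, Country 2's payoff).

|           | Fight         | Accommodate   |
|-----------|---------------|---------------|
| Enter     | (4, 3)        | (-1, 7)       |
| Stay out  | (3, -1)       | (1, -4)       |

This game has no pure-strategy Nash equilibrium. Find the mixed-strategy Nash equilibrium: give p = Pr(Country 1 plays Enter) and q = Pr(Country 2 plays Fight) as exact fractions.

Each player's mixing probability is pinned down by making the *other* player indifferent.
Country 2 indifferent between Fight and Accommodate: p·3 + (1−p)·(-1) = p·7 + (1−p)·(-4) ⟹ (-1) + 4p = (-4) + 11p ⟹ p = 3/7.
Country 1 indifferent between Enter and Stay out: q·4 + (1−q)·(-1) = q·3 + (1−q)·1 ⟹ (-1) + 5q = 1 + 2q ⟹ q = 2/3.

p = 3/7, q = 2/3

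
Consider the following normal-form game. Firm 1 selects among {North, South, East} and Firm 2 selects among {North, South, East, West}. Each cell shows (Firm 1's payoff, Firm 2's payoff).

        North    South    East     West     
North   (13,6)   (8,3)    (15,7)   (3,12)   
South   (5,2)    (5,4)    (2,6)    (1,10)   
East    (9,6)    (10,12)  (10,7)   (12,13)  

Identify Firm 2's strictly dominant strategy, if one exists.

Check whether one of Firm 2's strategies beats all alternatives regardless of what the opponent does.
West strictly dominates: vs North: 12 > each of {6, 3, 7}; vs South: 10 > each of {2, 4, 6}; vs East: 13 > each of {6, 12, 7}.

West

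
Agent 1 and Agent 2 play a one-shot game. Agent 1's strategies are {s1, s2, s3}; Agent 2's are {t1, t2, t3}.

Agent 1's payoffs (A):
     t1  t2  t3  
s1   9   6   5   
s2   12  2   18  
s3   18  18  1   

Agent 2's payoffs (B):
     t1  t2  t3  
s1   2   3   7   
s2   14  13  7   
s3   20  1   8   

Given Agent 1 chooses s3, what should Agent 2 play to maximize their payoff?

t1

With Agent 1 fixed at s3, Agent 2's payoffs are: t1 → 20, t2 → 1, t3 → 8.
The maximum is 20, achieved by t1.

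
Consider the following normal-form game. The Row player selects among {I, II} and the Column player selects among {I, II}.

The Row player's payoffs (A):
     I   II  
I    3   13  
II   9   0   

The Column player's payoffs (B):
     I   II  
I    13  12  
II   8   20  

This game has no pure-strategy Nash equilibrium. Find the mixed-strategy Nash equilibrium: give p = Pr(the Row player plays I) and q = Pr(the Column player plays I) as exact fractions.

p = 12/13, q = 13/19

Each player's mixing probability is pinned down by making the *other* player indifferent.
The Column player indifferent between I and II: p·13 + (1−p)·8 = p·12 + (1−p)·20 ⟹ 8 + 5p = 20 + (-8)p ⟹ p = 12/13.
The Row player indifferent between I and II: q·3 + (1−q)·13 = q·9 + (1−q)·0 ⟹ 13 + (-10)q = 0 + 9q ⟹ q = 13/19.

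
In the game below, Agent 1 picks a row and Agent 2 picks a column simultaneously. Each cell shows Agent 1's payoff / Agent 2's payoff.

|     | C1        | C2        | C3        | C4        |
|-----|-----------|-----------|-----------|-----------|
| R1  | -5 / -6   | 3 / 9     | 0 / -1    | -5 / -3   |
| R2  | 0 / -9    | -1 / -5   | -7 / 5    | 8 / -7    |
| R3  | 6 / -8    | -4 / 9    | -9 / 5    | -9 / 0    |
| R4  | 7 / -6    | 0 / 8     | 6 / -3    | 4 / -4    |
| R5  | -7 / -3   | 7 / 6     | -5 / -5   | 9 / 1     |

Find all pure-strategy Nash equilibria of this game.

Check mutual best responses: a cell is a NE iff neither player can gain by unilaterally deviating.
Agent 1's best responses — vs C1: R4 (payoff 7); vs C2: R5 (payoff 7); vs C3: R4 (payoff 6); vs C4: R5 (payoff 9).
Agent 2's best responses — vs R1: C2 (payoff 9); vs R2: C3 (payoff 5); vs R3: C2 (payoff 9); vs R4: C2 (payoff 8); vs R5: C2 (payoff 6).
The only mutual best response is (R5, C2); neither player gains by switching there.

(R5, C2)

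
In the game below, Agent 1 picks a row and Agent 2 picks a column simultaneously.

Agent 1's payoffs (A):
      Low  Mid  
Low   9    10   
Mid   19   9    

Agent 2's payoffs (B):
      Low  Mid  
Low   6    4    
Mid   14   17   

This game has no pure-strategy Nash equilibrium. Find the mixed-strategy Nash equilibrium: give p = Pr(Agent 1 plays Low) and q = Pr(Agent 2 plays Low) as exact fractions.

p = 3/5, q = 1/11

In a mixed NE each player is indifferent between their pure strategies, so the opponent's mix sets the indifference.
Agent 2 indifferent between Low and Mid: p·6 + (1−p)·14 = p·4 + (1−p)·17 ⟹ 14 + (-8)p = 17 + (-13)p ⟹ p = 3/5.
Agent 1 indifferent between Low and Mid: q·9 + (1−q)·10 = q·19 + (1−q)·9 ⟹ 10 + (-1)q = 9 + 10q ⟹ q = 1/11.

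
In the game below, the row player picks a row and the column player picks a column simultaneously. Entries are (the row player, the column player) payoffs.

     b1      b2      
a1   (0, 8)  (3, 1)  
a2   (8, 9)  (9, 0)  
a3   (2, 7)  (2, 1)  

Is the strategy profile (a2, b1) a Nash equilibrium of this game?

Holding the column player at b1: the row player gets 8 from a2, versus 0 from a1, 2 from a3. No profitable deviation for the row player.
Holding the row player at a2: the column player gets 9 from b1, versus 0 from b2. No profitable deviation for the column player either.

Yes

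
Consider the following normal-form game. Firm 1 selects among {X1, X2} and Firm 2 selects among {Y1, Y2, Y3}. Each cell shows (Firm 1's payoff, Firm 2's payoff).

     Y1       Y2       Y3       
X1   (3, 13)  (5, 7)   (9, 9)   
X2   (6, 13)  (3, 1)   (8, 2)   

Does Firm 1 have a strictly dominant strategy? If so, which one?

A strategy is strictly dominant if it gives Firm 1 a strictly higher payoff than every other strategy, against every choice by the opponent.
X1 is not dominant: against Y1, X2 gives 6 > 3.
X2 is not dominant: against Y2, X1 gives 5 > 3.
No single strategy is best against every opponent action.

None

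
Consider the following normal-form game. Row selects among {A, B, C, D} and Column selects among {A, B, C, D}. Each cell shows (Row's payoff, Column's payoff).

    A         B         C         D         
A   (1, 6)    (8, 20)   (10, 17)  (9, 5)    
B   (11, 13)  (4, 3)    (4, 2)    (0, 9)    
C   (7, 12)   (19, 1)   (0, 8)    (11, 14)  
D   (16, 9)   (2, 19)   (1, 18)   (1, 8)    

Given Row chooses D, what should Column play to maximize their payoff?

With Row fixed at D, Column's payoffs are: A → 9, B → 19, C → 18, D → 8.
The maximum is 19, achieved by B.

B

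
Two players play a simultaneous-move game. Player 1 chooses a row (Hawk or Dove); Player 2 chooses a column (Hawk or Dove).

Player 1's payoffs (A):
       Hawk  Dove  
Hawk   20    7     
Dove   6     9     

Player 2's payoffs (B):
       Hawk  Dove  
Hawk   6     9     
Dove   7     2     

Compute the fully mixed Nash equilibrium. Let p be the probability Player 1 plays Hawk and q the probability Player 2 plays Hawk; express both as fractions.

p = 5/8, q = 1/8

In a mixed NE each player is indifferent between their pure strategies, so the opponent's mix sets the indifference.
Player 2 indifferent between Hawk and Dove: p·6 + (1−p)·7 = p·9 + (1−p)·2 ⟹ 7 + (-1)p = 2 + 7p ⟹ p = 5/8.
Player 1 indifferent between Hawk and Dove: q·20 + (1−q)·7 = q·6 + (1−q)·9 ⟹ 7 + 13q = 9 + (-3)q ⟹ q = 1/8.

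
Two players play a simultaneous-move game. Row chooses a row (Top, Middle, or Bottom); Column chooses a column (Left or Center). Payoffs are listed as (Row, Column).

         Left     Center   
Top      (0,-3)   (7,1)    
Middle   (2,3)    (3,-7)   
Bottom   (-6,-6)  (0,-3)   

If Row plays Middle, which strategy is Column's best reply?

With Row fixed at Middle, Column's payoffs are: Left → 3, Center → -7.
The maximum is 3, achieved by Left.

Left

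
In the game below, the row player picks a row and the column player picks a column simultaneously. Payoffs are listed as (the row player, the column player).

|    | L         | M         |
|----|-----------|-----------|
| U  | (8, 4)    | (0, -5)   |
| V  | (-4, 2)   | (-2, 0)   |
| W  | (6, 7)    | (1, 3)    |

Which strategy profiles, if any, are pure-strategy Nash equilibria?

(U, L)

A profile is a Nash equilibrium when each player is best-responding to the other.
The row player's best responses — vs L: U (payoff 8); vs M: W (payoff 1).
The column player's best responses — vs U: L (payoff 4); vs V: L (payoff 2); vs W: L (payoff 7).
The only mutual best response is (U, L); neither player gains by switching there.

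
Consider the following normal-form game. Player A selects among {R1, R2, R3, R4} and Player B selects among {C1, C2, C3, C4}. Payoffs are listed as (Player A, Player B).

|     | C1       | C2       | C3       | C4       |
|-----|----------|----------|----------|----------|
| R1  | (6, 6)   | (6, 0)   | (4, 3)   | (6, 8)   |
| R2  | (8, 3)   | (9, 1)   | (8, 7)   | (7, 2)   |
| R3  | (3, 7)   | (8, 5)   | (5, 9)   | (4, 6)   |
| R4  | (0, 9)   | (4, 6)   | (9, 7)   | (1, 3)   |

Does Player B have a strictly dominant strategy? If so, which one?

Check whether one of Player B's strategies beats all alternatives regardless of what the opponent does.
C1 is not dominant: against R1, C4 gives 8 > 6.
C2 is not dominant: against R1, C1 gives 6 > 0.
C3 is not dominant: against R1, C1 gives 6 > 3.
C4 is not dominant: against R2, C1 gives 3 > 2.
No single strategy is best against every opponent action.

None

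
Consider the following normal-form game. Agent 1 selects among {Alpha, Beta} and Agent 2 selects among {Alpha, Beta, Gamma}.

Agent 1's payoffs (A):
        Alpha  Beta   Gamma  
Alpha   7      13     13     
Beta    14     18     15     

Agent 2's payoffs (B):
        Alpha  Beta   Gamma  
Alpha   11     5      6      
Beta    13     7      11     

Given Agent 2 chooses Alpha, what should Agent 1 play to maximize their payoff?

With Agent 2 fixed at Alpha, Agent 1's payoffs are: Alpha → 7, Beta → 14.
The maximum is 14, achieved by Beta.

Beta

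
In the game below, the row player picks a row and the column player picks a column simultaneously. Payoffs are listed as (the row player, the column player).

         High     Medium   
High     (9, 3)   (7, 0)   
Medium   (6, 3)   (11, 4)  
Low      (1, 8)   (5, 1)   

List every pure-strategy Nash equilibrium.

(High, High) and (Medium, Medium)

Check mutual best responses: a cell is a NE iff neither player can gain by unilaterally deviating.
The row player's best responses — vs High: High (payoff 9); vs Medium: Medium (payoff 11).
The column player's best responses — vs High: High (payoff 3); vs Medium: Medium (payoff 4); vs Low: High (payoff 8).
Mutual best responses occur at (High, High) and (Medium, Medium); at each, neither player gains by switching.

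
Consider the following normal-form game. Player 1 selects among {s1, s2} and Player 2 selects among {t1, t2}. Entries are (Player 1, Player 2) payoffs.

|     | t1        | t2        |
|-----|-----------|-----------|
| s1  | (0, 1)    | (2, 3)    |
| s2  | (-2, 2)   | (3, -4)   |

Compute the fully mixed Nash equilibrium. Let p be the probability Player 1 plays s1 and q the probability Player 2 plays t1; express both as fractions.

Each player's mixing probability is pinned down by making the *other* player indifferent.
Player 2 indifferent between t1 and t2: p·1 + (1−p)·2 = p·3 + (1−p)·(-4) ⟹ 2 + (-1)p = (-4) + 7p ⟹ p = 3/4.
Player 1 indifferent between s1 and s2: q·0 + (1−q)·2 = q·(-2) + (1−q)·3 ⟹ 2 + (-2)q = 3 + (-5)q ⟹ q = 1/3.

p = 3/4, q = 1/3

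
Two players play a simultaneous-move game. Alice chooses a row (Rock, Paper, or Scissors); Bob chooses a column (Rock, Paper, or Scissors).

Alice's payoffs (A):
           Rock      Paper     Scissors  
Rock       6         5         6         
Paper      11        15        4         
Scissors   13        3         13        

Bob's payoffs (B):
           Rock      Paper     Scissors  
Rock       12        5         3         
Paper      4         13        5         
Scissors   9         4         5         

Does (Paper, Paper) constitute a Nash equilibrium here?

Yes

Holding Bob at Paper: Alice gets 15 from Paper, versus 5 from Rock, 3 from Scissors. No profitable deviation for Alice.
Holding Alice at Paper: Bob gets 13 from Paper, versus 4 from Rock, 5 from Scissors. No profitable deviation for Bob either.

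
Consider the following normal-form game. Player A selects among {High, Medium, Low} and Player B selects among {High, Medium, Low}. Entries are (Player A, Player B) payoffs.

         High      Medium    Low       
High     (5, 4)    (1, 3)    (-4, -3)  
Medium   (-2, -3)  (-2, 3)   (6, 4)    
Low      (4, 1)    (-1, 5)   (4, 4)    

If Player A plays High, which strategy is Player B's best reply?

High

With Player A fixed at High, Player B's payoffs are: High → 4, Medium → 3, Low → -3.
The maximum is 4, achieved by High.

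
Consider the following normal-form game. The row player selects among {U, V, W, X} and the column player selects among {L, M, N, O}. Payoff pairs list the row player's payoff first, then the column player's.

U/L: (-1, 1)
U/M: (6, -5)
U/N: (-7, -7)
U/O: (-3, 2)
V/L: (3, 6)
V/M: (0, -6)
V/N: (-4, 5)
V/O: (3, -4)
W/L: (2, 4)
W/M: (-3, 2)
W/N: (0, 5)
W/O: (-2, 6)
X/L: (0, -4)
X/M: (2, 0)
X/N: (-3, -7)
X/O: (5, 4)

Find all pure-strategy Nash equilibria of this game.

(V, L) and (X, O)

Check mutual best responses: a cell is a NE iff neither player can gain by unilaterally deviating.
The row player's best responses — vs L: V (payoff 3); vs M: U (payoff 6); vs N: W (payoff 0); vs O: X (payoff 5).
The column player's best responses — vs U: O (payoff 2); vs V: L (payoff 6); vs W: O (payoff 6); vs X: O (payoff 4).
Mutual best responses occur at (V, L) and (X, O); at each, neither player gains by switching.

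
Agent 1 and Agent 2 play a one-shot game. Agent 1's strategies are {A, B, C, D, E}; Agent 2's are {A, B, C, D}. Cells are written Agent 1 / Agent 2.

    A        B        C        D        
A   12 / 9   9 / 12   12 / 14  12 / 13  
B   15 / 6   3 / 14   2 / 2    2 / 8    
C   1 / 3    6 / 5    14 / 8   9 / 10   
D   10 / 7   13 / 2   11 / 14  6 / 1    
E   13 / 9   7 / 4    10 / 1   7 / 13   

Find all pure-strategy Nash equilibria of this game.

Find each player's best response to every opponent strategy; NE are the intersections.
Agent 1's best responses — vs A: B (payoff 15); vs B: D (payoff 13); vs C: C (payoff 14); vs D: A (payoff 12).
Agent 2's best responses — vs A: C (payoff 14); vs B: B (payoff 14); vs C: D (payoff 10); vs D: C (payoff 14); vs E: D (payoff 13).
No cell has both players best-responding. For instance, Agent 1's best reply to D is A, but against A Agent 2 prefers C over D.

None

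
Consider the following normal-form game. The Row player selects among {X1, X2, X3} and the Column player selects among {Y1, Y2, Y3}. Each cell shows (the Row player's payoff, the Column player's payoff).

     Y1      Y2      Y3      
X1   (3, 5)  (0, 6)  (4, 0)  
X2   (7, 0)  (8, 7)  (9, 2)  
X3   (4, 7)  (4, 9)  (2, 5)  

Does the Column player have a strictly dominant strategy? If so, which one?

Y2

A strategy is strictly dominant if it gives the Column player a strictly higher payoff than every other strategy, against every choice by the opponent.
Y2 strictly dominates: vs X1: 6 > each of {5, 0}; vs X2: 7 > each of {0, 2}; vs X3: 9 > each of {7, 5}.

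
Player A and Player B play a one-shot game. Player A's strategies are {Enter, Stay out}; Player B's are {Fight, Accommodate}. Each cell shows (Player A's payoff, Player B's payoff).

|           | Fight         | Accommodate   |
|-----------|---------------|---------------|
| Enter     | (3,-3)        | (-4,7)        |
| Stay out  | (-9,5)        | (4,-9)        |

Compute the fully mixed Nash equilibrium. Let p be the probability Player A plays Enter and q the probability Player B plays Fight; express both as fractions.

In a mixed NE each player is indifferent between their pure strategies, so the opponent's mix sets the indifference.
Player B indifferent between Fight and Accommodate: p·(-3) + (1−p)·5 = p·7 + (1−p)·(-9) ⟹ 5 + (-8)p = (-9) + 16p ⟹ p = 7/12.
Player A indifferent between Enter and Stay out: q·3 + (1−q)·(-4) = q·(-9) + (1−q)·4 ⟹ (-4) + 7q = 4 + (-13)q ⟹ q = 2/5.

p = 7/12, q = 2/5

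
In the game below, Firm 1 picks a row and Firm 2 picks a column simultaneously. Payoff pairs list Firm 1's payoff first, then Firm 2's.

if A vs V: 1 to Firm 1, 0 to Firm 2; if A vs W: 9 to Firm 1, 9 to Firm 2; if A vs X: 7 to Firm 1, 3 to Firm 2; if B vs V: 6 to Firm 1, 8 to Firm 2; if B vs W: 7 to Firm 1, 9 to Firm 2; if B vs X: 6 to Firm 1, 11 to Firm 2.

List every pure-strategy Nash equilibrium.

(A, W)

Check mutual best responses: a cell is a NE iff neither player can gain by unilaterally deviating.
Firm 1's best responses — vs V: B (payoff 6); vs W: A (payoff 9); vs X: A (payoff 7).
Firm 2's best responses — vs A: W (payoff 9); vs B: X (payoff 11).
The only mutual best response is (A, W); neither player gains by switching there.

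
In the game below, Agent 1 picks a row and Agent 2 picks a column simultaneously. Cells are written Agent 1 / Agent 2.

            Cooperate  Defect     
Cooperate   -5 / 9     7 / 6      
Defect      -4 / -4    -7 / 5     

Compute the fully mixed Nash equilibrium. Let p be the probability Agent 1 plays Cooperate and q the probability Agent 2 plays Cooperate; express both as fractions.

Each player's mixing probability is pinned down by making the *other* player indifferent.
Agent 2 indifferent between Cooperate and Defect: p·9 + (1−p)·(-4) = p·6 + (1−p)·5 ⟹ (-4) + 13p = 5 + 1p ⟹ p = 3/4.
Agent 1 indifferent between Cooperate and Defect: q·(-5) + (1−q)·7 = q·(-4) + (1−q)·(-7) ⟹ 7 + (-12)q = (-7) + 3q ⟹ q = 14/15.

p = 3/4, q = 14/15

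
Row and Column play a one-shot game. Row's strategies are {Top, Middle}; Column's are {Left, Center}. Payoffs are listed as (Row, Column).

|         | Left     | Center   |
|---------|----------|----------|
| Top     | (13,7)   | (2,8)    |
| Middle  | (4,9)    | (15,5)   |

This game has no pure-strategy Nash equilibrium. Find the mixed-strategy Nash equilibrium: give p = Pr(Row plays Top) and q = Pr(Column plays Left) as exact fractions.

In a mixed NE each player is indifferent between their pure strategies, so the opponent's mix sets the indifference.
Column indifferent between Left and Center: p·7 + (1−p)·9 = p·8 + (1−p)·5 ⟹ 9 + (-2)p = 5 + 3p ⟹ p = 4/5.
Row indifferent between Top and Middle: q·13 + (1−q)·2 = q·4 + (1−q)·15 ⟹ 2 + 11q = 15 + (-11)q ⟹ q = 13/22.

p = 4/5, q = 13/22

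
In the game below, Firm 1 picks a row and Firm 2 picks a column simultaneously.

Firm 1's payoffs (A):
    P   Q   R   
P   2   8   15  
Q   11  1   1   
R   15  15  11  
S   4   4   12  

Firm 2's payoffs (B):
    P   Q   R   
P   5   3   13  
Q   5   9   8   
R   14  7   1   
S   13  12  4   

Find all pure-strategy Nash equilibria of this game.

(P, R) and (R, P)

Check mutual best responses: a cell is a NE iff neither player can gain by unilaterally deviating.
Firm 1's best responses — vs P: R (payoff 15); vs Q: R (payoff 15); vs R: P (payoff 15).
Firm 2's best responses — vs P: R (payoff 13); vs Q: Q (payoff 9); vs R: P (payoff 14); vs S: P (payoff 13).
Mutual best responses occur at (P, R) and (R, P); at each, neither player gains by switching.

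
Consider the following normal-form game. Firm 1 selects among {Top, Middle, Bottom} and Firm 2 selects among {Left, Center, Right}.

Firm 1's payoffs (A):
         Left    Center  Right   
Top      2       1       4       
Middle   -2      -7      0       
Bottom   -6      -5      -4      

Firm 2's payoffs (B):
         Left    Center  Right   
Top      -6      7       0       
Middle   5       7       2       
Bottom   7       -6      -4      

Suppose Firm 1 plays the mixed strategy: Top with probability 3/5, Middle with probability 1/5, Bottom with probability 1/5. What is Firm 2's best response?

Compute Firm 2's expected payoff from each pure strategy against the given mix.
Left: (3/5)·(-6) + (1/5)·5 + (1/5)·7 = -6/5
Center: (3/5)·7 + (1/5)·7 + (1/5)·(-6) = 22/5
Right: (3/5)·0 + (1/5)·2 + (1/5)·(-4) = -2/5
Highest expected payoff is 22/5, from Center.

Center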